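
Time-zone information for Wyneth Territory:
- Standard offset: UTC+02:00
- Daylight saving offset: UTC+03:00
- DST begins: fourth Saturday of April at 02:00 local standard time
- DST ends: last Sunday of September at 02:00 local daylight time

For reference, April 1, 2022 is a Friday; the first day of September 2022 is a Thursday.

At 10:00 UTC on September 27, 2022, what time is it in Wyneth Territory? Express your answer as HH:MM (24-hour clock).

12:00

1 April 2022 is a Friday, so the first Saturday is April 2 and the fourth is April 23.
1 September 2022 is a Thursday, so Sundays fall on 4, 11, 18, 25; the last is September 25.
At the standard offset (UTC+02:00), 10:00 UTC + 2h = 12:00 Wyneth Territory standard time.
The standard-time date in Wyneth Territory, September 27, 2022, is outside the daylight-saving period (23 April – 25 September), so Wyneth Territory is on standard time, UTC+02:00.
10:00 UTC + 2h = 12:00 local.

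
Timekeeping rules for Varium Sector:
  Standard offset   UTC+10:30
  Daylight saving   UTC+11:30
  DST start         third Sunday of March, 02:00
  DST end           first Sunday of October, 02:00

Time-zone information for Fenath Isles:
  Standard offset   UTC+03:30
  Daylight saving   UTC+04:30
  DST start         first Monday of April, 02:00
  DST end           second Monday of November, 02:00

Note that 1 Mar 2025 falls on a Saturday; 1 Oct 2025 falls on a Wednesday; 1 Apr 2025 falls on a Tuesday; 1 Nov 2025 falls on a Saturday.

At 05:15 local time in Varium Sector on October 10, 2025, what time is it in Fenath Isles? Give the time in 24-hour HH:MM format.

23:15

1 March 2025 is a Saturday, so the first Sunday is March 2 and the third is March 16.
1 October 2025 is a Wednesday, so the first Sunday is October 5.
October 10, 2025 is outside the daylight-saving period (16 March – 5 October), so Varium Sector is on standard time, UTC+10:30.
05:15 Varium Sector − 10h30m = 18:45 UTC (rolling into the previous day, 9 October 2025).
1 April 2025 is a Tuesday, so the first Monday is April 7.
1 November 2025 is a Saturday, so the first Monday is November 3 and the second is November 10.
At the standard offset (UTC+03:30), 18:45 UTC + 3h30m = 22:15 Fenath Isles standard time.
The standard-time date in Fenath Isles, October 9, 2025, lies within the daylight-saving period (7 April – 10 November), so Fenath Isles is on daylight time, UTC+04:30.
18:45 UTC + 4h30m = 23:15 Fenath Isles.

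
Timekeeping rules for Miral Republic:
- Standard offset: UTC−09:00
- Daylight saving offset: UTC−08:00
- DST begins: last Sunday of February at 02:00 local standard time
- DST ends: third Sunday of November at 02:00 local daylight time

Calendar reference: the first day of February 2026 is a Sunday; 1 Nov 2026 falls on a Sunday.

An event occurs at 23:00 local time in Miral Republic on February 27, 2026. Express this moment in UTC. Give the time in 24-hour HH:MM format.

1 February 2026 is a Sunday, so Sundays fall on 1, 8, 15, 22; the last is February 22.
1 November 2026 is a Sunday, so the first Sunday is November 1 and the third is November 15.
February 27, 2026 lies within the daylight-saving period (22 February – 15 November), so Miral Republic is on daylight time, UTC−08:00.
23:00 local + 8h = 07:00 UTC (rolling into the next day, 28 February 2026).

07:00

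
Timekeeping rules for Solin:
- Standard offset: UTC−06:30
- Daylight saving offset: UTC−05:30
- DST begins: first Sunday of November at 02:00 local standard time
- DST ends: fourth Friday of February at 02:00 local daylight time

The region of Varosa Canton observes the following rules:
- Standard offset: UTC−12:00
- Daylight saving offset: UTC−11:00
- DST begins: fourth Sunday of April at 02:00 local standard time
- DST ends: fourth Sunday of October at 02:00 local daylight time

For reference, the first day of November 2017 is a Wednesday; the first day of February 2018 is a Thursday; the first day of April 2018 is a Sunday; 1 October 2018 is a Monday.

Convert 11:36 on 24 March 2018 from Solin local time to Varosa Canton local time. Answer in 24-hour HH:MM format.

1 November 2017 is a Wednesday, so the first Sunday is November 5.
1 February 2018 is a Thursday, so the first Friday is February 2 and the fourth is February 23.
Daylight saving runs 5 November 2017 – 23 February 2018; 24 March 2018 is outside that window, so Solin is on standard time at UTC−06:30.
11:36 Solin + 6h30m = 18:06 UTC.
1 April 2018 is a Sunday, so the first Sunday is April 1 and the fourth is April 22.
1 October 2018 is a Monday, so the first Sunday is October 7 and the fourth is October 28.
At the standard offset (UTC−12:00), 18:06 UTC − 12h = 06:06 Varosa Canton standard time.
Daylight saving runs 22 April – 28 October; the standard-time date in Varosa Canton, 24 March 2018, is outside that window, so Varosa Canton is on standard time at UTC−12:00.
18:06 UTC − 12h = 06:06 Varosa Canton.

06:06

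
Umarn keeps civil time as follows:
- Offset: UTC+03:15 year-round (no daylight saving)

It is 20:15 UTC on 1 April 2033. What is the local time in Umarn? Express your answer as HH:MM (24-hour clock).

Umarn stays on UTC+03:15 all year.
20:15 UTC + 3h15m = 23:30 local.

23:30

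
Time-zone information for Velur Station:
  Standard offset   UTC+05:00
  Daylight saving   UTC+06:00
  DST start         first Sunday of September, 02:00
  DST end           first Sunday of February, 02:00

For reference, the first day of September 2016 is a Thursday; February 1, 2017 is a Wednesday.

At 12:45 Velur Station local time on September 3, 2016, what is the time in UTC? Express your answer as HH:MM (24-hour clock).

1 September 2016 is a Thursday, so the first Sunday is September 4.
1 February 2017 is a Wednesday, so the first Sunday is February 5.
September 3, 2016 is outside the daylight-saving period (4 September 2016 – 5 February 2017), so Velur Station is on standard time, UTC+05:00.
12:45 local − 5h = 07:45 UTC.

07:45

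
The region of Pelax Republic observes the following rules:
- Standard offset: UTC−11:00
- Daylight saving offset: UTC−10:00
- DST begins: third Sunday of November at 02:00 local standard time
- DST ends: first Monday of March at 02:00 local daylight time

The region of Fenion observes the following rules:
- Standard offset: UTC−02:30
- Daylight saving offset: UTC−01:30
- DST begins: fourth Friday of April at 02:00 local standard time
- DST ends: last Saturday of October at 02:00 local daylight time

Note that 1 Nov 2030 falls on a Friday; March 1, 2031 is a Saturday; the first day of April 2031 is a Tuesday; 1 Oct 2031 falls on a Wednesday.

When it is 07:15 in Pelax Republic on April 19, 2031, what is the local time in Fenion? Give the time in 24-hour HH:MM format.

1 November 2030 is a Friday, so the first Sunday is November 3 and the third is November 17.
1 March 2031 is a Saturday, so the first Monday is March 3.
April 19, 2031 does not fall between 17 November 2030 and 3 March 2031, so daylight saving is not in effect and Pelax Republic is at UTC−11:00.
07:15 Pelax Republic + 11h = 18:15 UTC.
1 April 2031 is a Tuesday, so the first Friday is April 4 and the fourth is April 25.
1 October 2031 is a Wednesday, so Saturdays fall on 4, 11, 18, 25; the last is October 25.
At the standard offset (UTC−02:30), 18:15 UTC − 2h30m = 15:45 Fenion standard time.
The standard-time date in Fenion, April 19, 2031, does not fall between 25 April and 25 October, so daylight saving is not in effect and Fenion is at UTC−02:30.
18:15 UTC − 2h30m = 15:45 Fenion.

15:45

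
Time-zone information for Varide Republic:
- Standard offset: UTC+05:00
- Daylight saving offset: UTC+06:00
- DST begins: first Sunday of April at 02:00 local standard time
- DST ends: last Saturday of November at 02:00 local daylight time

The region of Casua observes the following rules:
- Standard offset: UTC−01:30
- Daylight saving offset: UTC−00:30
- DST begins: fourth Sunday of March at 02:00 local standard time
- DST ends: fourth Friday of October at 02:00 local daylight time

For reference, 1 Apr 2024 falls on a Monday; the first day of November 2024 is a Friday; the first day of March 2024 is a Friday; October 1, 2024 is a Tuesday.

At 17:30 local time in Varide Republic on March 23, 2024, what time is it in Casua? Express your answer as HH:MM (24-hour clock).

1 April 2024 is a Monday, so the first Sunday is April 7.
1 November 2024 is a Friday, so Saturdays fall on 2, 9, 16, 23, 30; the last is November 30.
March 23, 2024 is outside the daylight-saving period (7 April – 30 November), so Varide Republic is on standard time, UTC+05:00.
17:30 Varide Republic − 5h = 12:30 UTC.
1 March 2024 is a Friday, so the first Sunday is March 3 and the fourth is March 24.
1 October 2024 is a Tuesday, so the first Friday is October 4 and the fourth is October 25.
At the standard offset (UTC−01:30), 12:30 UTC − 1h30m = 11:00 Casua standard time.
The standard-time date in Casua, March 23, 2024, is outside the daylight-saving period (24 March – 25 October), so Casua is on standard time, UTC−01:30.
12:30 UTC − 1h30m = 11:00 Casua.

11:00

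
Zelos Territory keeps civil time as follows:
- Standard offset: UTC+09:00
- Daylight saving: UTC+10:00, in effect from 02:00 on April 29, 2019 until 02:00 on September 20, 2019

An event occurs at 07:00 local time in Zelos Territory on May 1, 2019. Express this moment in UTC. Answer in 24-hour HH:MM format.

21:00

Daylight saving runs 29 April – 20 September; May 1, 2019 is inside that window, so Zelos Territory is at UTC+10:00.
07:00 local − 10h = 21:00 UTC (rolling into the previous day, 30 April 2019).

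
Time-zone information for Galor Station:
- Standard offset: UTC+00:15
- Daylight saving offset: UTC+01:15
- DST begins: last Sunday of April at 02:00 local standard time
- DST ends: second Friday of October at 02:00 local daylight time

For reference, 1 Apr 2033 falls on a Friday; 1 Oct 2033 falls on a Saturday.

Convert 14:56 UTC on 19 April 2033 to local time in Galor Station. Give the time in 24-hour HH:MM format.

15:11

1 April 2033 is a Friday, so Sundays fall on 3, 10, 17, 24; the last is April 24.
1 October 2033 is a Saturday, so the first Friday is October 7 and the second is October 14.
At the standard offset (UTC+00:15), 14:56 UTC + 0h15m = 15:11 Galor Station standard time.
Daylight saving runs 24 April – 14 October; the standard-time date in Galor Station, 19 April 2033, is outside that window, so Galor Station is on standard time at UTC+00:15.
14:56 UTC + 0h15m = 15:11 local.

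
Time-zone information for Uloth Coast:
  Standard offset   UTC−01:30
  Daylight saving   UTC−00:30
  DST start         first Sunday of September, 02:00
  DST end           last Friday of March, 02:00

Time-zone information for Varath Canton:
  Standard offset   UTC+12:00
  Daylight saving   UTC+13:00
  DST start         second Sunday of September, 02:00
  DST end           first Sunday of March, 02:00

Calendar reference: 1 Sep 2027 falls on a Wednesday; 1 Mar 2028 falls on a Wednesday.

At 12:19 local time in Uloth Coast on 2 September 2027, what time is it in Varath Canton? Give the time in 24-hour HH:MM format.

01:49

1 September 2027 is a Wednesday, so the first Sunday is September 5.
1 March 2028 is a Wednesday, so Fridays fall on 3, 10, 17, 24, 31; the last is March 31.
Daylight saving runs 5 September 2027 – 31 March 2028; 2 September 2027 is outside that window, so Uloth Coast is on standard time at UTC−01:30.
12:19 Uloth Coast + 1h30m = 13:49 UTC.
1 September 2027 is a Wednesday, so the first Sunday is September 5 and the second is September 12.
1 March 2028 is a Wednesday, so the first Sunday is March 5.
At the standard offset (UTC+12:00), 13:49 UTC + 12h = 01:49 Varath Canton standard time (rolling into the next day, 3 September 2027).
The standard-time date in Varath Canton, 3 September 2027, does not fall between 12 September 2027 and 5 March 2028, so daylight saving is not in effect and Varath Canton is at UTC+12:00.
13:49 UTC + 12h = 01:49 Varath Canton (rolling into the next day, 3 September 2027).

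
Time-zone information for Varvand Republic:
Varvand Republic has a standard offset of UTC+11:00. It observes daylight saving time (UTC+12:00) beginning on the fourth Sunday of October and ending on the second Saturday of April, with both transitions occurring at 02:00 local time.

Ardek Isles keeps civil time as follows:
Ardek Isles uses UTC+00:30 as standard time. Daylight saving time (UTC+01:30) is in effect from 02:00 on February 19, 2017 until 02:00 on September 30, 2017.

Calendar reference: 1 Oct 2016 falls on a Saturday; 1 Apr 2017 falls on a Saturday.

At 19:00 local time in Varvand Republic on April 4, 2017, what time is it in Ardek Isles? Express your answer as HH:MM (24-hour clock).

1 October 2016 is a Saturday, so the first Sunday is October 2 and the fourth is October 23.
1 April 2017 is a Saturday, so the first Saturday is April 1 and the second is April 8.
April 4, 2017 falls between 23 October 2016 and 8 April 2017, so daylight saving is in effect and Varvand Republic is at UTC+12:00.
19:00 Varvand Republic − 12h = 07:00 UTC.
At the standard offset (UTC+00:30), 07:00 UTC + 0h30m = 07:30 Ardek Isles standard time.
The standard-time date in Ardek Isles, April 4, 2017, lies within the daylight-saving period (19 February – 30 September), so Ardek Isles is on daylight time, UTC+01:30.
07:00 UTC + 1h30m = 08:30 Ardek Isles.

08:30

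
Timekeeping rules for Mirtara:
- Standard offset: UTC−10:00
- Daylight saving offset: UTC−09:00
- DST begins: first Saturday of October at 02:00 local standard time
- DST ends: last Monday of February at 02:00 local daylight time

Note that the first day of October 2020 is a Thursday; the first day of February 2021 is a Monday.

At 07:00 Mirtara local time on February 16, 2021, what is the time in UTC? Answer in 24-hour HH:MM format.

1 October 2020 is a Thursday, so the first Saturday is October 3.
1 February 2021 is a Monday, so Mondays fall on 1, 8, 15, 22; the last is February 22.
Daylight saving runs 3 October 2020 – 22 February 2021; February 16, 2021 is inside that window, so Mirtara is at UTC−09:00.
07:00 local + 9h = 16:00 UTC.

16:00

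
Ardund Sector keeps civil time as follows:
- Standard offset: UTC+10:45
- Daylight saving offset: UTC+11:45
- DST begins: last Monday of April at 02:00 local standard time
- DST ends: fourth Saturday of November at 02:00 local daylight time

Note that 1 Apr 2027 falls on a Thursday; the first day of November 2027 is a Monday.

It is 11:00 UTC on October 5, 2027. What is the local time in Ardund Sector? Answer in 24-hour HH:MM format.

1 April 2027 is a Thursday, so Mondays fall on 5, 12, 19, 26; the last is April 26.
1 November 2027 is a Monday, so the first Saturday is November 6 and the fourth is November 27.
At the standard offset (UTC+10:45), 11:00 UTC + 10h45m = 21:45 Ardund Sector standard time.
The standard-time date in Ardund Sector, October 5, 2027, falls between 26 April and 27 November, so daylight saving is in effect and Ardund Sector is at UTC+11:45.
11:00 UTC + 11h45m = 22:45 local.

22:45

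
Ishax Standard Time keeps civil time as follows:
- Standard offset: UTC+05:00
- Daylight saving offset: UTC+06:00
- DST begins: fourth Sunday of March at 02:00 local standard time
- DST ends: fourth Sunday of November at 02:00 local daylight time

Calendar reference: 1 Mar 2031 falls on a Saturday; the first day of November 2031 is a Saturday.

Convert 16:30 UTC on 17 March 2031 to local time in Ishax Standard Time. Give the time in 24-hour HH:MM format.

21:30

1 March 2031 is a Saturday, so the first Sunday is March 2 and the fourth is March 23.
1 November 2031 is a Saturday, so the first Sunday is November 2 and the fourth is November 23.
At the standard offset (UTC+05:00), 16:30 UTC + 5h = 21:30 Ishax Standard Time standard time.
The standard-time date in Ishax Standard Time, 17 March 2031, is outside the daylight-saving period (23 March – 23 November), so Ishax Standard Time is on standard time, UTC+05:00.
16:30 UTC + 5h = 21:30 local.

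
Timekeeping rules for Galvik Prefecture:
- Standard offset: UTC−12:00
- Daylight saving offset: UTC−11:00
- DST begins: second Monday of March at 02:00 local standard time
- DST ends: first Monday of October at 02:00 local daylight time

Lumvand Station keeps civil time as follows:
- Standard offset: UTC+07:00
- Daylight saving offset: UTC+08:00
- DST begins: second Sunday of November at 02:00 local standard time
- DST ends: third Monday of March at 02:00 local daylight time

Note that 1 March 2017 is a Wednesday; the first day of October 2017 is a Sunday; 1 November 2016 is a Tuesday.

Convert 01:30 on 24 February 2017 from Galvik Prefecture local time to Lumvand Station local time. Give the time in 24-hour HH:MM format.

1 March 2017 is a Wednesday, so the first Monday is March 6 and the second is March 13.
1 October 2017 is a Sunday, so the first Monday is October 2.
24 February 2017 does not fall between 13 March and 2 October, so daylight saving is not in effect and Galvik Prefecture is at UTC−12:00.
01:30 Galvik Prefecture + 12h = 13:30 UTC.
1 November 2016 is a Tuesday, so the first Sunday is November 6 and the second is November 13.
1 March 2017 is a Wednesday, so the first Monday is March 6 and the third is March 20.
At the standard offset (UTC+07:00), 13:30 UTC + 7h = 20:30 Lumvand Station standard time.
The standard-time date in Lumvand Station, 24 February 2017, falls between 13 November 2016 and 20 March 2017, so daylight saving is in effect and Lumvand Station is at UTC+08:00.
13:30 UTC + 8h = 21:30 Lumvand Station.

21:30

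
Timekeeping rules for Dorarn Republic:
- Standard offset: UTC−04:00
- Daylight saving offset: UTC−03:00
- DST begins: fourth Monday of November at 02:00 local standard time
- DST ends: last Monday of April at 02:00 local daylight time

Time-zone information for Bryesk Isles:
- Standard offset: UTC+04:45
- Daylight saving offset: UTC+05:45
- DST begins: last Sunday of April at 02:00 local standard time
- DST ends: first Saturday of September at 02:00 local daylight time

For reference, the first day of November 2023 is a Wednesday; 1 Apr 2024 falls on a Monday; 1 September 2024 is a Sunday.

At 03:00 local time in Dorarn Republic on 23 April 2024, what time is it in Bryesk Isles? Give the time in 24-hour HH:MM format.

10:45

1 November 2023 is a Wednesday, so the first Monday is November 6 and the fourth is November 27.
1 April 2024 is a Monday, so Mondays fall on 1, 8, 15, 22, 29; the last is April 29.
Daylight saving runs 27 November 2023 – 29 April 2024; 23 April 2024 is inside that window, so Dorarn Republic is at UTC−03:00.
03:00 Dorarn Republic + 3h = 06:00 UTC.
1 April 2024 is a Monday, so Sundays fall on 7, 14, 21, 28; the last is April 28.
1 September 2024 is a Sunday, so the first Saturday is September 7.
At the standard offset (UTC+04:45), 06:00 UTC + 4h45m = 10:45 Bryesk Isles standard time.
The standard-time date in Bryesk Isles, 23 April 2024, is outside the daylight-saving period (28 April – 7 September), so Bryesk Isles is on standard time, UTC+04:45.
06:00 UTC + 4h45m = 10:45 Bryesk Isles.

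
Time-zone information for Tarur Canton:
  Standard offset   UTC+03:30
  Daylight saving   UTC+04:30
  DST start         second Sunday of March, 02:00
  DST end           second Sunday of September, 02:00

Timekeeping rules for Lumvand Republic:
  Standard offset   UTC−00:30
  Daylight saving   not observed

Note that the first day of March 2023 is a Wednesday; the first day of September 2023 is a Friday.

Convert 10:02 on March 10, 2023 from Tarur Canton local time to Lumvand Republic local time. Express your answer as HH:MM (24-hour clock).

06:02

1 March 2023 is a Wednesday, so the first Sunday is March 5 and the second is March 12.
1 September 2023 is a Friday, so the first Sunday is September 3 and the second is September 10.
March 10, 2023 does not fall between 12 March and 10 September, so daylight saving is not in effect and Tarur Canton is at UTC+03:30.
10:02 Tarur Canton − 3h30m = 06:32 UTC.
Lumvand Republic stays on UTC−00:30 all year.
06:32 UTC − 0h30m = 06:02 Lumvand Republic.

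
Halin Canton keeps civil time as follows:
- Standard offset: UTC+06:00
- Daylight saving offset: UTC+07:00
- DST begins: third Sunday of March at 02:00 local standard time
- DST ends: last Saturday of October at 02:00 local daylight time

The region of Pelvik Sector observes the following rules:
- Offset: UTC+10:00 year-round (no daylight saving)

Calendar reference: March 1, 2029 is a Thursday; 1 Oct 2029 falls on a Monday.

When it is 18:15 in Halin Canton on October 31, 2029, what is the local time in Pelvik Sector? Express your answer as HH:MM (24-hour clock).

22:15

1 March 2029 is a Thursday, so the first Sunday is March 4 and the third is March 18.
1 October 2029 is a Monday, so Saturdays fall on 6, 13, 20, 27; the last is October 27.
October 31, 2029 does not fall between 18 March and 27 October, so daylight saving is not in effect and Halin Canton is at UTC+06:00.
18:15 Halin Canton − 6h = 12:15 UTC.
Pelvik Sector has no daylight saving, so its offset is UTC+10:00 year-round.
12:15 UTC + 10h = 22:15 Pelvik Sector.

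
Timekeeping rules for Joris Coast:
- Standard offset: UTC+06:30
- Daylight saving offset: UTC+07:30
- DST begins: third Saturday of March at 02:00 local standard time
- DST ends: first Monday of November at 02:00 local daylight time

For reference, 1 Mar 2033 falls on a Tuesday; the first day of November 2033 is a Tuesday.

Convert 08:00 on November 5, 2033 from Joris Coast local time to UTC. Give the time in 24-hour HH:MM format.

1 March 2033 is a Tuesday, so the first Saturday is March 5 and the third is March 19.
1 November 2033 is a Tuesday, so the first Monday is November 7.
Daylight saving runs 19 March – 7 November; November 5, 2033 is inside that window, so Joris Coast is at UTC+07:30.
08:00 local − 7h30m = 00:30 UTC.

00:30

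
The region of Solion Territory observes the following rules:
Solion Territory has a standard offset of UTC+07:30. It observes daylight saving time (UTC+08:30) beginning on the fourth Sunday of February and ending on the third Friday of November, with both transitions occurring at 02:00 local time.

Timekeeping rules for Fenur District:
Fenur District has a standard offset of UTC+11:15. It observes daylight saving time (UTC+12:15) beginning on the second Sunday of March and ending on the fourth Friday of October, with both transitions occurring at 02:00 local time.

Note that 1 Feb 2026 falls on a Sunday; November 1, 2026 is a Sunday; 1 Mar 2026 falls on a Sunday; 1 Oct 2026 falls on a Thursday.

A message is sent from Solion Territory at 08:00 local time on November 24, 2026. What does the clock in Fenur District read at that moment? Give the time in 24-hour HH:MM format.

11:45

1 February 2026 is a Sunday, so the first Sunday is February 1 and the fourth is February 22.
1 November 2026 is a Sunday, so the first Friday is November 6 and the third is November 20.
November 24, 2026 is outside the daylight-saving period (22 February – 20 November), so Solion Territory is on standard time, UTC+07:30.
08:00 Solion Territory − 7h30m = 00:30 UTC.
1 March 2026 is a Sunday, so the first Sunday is March 1 and the second is March 8.
1 October 2026 is a Thursday, so the first Friday is October 2 and the fourth is October 23.
At the standard offset (UTC+11:15), 00:30 UTC + 11h15m = 11:45 Fenur District standard time.
The standard-time date in Fenur District, November 24, 2026, is outside the daylight-saving period (8 March – 23 October), so Fenur District is on standard time, UTC+11:15.
00:30 UTC + 11h15m = 11:45 Fenur District.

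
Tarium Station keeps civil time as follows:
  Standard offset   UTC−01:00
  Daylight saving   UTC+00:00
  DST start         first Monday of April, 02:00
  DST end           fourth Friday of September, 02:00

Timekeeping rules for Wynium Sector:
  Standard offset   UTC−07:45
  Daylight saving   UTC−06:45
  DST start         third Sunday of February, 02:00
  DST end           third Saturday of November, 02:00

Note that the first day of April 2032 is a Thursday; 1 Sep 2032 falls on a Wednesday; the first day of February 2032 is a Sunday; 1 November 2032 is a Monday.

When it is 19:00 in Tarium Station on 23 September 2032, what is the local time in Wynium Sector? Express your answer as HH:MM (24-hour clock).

1 April 2032 is a Thursday, so the first Monday is April 5.
1 September 2032 is a Wednesday, so the first Friday is September 3 and the fourth is September 24.
23 September 2032 falls between 5 April and 24 September, so daylight saving is in effect and Tarium Station is at UTC+00:00.
19:00 Tarium Station − 0h = 19:00 UTC.
1 February 2032 is a Sunday, so the first Sunday is February 1 and the third is February 15.
1 November 2032 is a Monday, so the first Saturday is November 6 and the third is November 20.
At the standard offset (UTC−07:45), 19:00 UTC − 7h45m = 11:15 Wynium Sector standard time.
Daylight saving runs 15 February – 20 November; the standard-time date in Wynium Sector, 23 September 2032, is inside that window, so Wynium Sector is at UTC−06:45.
19:00 UTC − 6h45m = 12:15 Wynium Sector.

12:15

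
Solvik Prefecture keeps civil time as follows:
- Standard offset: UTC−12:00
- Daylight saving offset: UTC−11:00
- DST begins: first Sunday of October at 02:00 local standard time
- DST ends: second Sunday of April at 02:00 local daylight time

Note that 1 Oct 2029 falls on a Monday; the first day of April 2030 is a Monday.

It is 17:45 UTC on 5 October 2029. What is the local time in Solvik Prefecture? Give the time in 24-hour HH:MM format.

1 October 2029 is a Monday, so the first Sunday is October 7.
1 April 2030 is a Monday, so the first Sunday is April 7 and the second is April 14.
At the standard offset (UTC−12:00), 17:45 UTC − 12h = 05:45 Solvik Prefecture standard time.
The standard-time date in Solvik Prefecture, 5 October 2029, does not fall between 7 October 2029 and 14 April 2030, so daylight saving is not in effect and Solvik Prefecture is at UTC−12:00.
17:45 UTC − 12h = 05:45 local.

05:45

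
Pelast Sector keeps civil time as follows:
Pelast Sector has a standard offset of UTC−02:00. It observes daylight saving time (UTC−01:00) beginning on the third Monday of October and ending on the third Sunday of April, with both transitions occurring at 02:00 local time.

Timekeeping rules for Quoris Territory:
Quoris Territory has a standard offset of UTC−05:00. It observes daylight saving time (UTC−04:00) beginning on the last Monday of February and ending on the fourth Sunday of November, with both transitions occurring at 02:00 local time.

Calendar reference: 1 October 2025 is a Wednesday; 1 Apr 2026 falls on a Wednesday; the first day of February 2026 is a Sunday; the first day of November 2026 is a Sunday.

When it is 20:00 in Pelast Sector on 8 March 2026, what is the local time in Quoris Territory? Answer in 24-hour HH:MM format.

1 October 2025 is a Wednesday, so the first Monday is October 6 and the third is October 20.
1 April 2026 is a Wednesday, so the first Sunday is April 5 and the third is April 19.
8 March 2026 falls between 20 October 2025 and 19 April 2026, so daylight saving is in effect and Pelast Sector is at UTC−01:00.
20:00 Pelast Sector + 1h = 21:00 UTC.
1 February 2026 is a Sunday, so Mondays fall on 2, 9, 16, 23; the last is February 23.
1 November 2026 is a Sunday, so the first Sunday is November 1 and the fourth is November 22.
At the standard offset (UTC−05:00), 21:00 UTC − 5h = 16:00 Quoris Territory standard time.
The standard-time date in Quoris Territory, 8 March 2026, lies within the daylight-saving period (23 February – 22 November), so Quoris Territory is on daylight time, UTC−04:00.
21:00 UTC − 4h = 17:00 Quoris Territory.

17:00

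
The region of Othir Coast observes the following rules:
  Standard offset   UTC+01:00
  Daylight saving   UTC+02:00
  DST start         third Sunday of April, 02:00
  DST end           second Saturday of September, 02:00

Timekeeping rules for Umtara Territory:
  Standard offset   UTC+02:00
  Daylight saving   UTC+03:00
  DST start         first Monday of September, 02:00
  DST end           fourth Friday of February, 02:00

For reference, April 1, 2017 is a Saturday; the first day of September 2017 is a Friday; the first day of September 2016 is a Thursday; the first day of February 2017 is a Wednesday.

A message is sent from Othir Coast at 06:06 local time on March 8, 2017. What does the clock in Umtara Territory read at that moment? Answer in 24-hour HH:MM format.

07:06

1 April 2017 is a Saturday, so the first Sunday is April 2 and the third is April 16.
1 September 2017 is a Friday, so the first Saturday is September 2 and the second is September 9.
March 8, 2017 does not fall between 16 April and 9 September, so daylight saving is not in effect and Othir Coast is at UTC+01:00.
06:06 Othir Coast − 1h = 05:06 UTC.
1 September 2016 is a Thursday, so the first Monday is September 5.
1 February 2017 is a Wednesday, so the first Friday is February 3 and the fourth is February 24.
At the standard offset (UTC+02:00), 05:06 UTC + 2h = 07:06 Umtara Territory standard time.
Daylight saving runs 5 September 2016 – 24 February 2017; the standard-time date in Umtara Territory, March 8, 2017, is outside that window, so Umtara Territory is on standard time at UTC+02:00.
05:06 UTC + 2h = 07:06 Umtara Territory.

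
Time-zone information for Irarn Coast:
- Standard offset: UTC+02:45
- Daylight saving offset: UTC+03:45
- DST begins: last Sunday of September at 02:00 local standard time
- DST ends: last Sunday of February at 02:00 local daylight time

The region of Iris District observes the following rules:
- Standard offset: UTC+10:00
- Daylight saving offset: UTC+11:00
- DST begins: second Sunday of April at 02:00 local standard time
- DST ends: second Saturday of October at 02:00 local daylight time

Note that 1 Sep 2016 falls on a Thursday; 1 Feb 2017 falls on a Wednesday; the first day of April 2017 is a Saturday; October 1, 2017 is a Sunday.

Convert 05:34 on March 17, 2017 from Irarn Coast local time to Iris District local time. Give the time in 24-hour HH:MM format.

12:49

1 September 2016 is a Thursday, so Sundays fall on 4, 11, 18, 25; the last is September 25.
1 February 2017 is a Wednesday, so Sundays fall on 5, 12, 19, 26; the last is February 26.
March 17, 2017 does not fall between 25 September 2016 and 26 February 2017, so daylight saving is not in effect and Irarn Coast is at UTC+02:45.
05:34 Irarn Coast − 2h45m = 02:49 UTC.
1 April 2017 is a Saturday, so the first Sunday is April 2 and the second is April 9.
1 October 2017 is a Sunday, so the first Saturday is October 7 and the second is October 14.
At the standard offset (UTC+10:00), 02:49 UTC + 10h = 12:49 Iris District standard time.
The standard-time date in Iris District, March 17, 2017, is outside the daylight-saving period (9 April – 14 October), so Iris District is on standard time, UTC+10:00.
02:49 UTC + 10h = 12:49 Iris District.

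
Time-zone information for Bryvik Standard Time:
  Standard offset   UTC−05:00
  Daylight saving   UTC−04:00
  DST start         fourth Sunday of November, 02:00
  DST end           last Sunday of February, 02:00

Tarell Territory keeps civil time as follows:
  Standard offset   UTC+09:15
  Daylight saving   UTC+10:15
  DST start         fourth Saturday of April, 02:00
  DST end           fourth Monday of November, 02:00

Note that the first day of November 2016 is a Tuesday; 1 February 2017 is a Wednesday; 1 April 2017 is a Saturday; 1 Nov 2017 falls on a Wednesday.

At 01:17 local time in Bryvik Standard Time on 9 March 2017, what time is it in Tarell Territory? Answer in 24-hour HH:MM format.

1 November 2016 is a Tuesday, so the first Sunday is November 6 and the fourth is November 27.
1 February 2017 is a Wednesday, so Sundays fall on 5, 12, 19, 26; the last is February 26.
Daylight saving runs 27 November 2016 – 26 February 2017; 9 March 2017 is outside that window, so Bryvik Standard Time is on standard time at UTC−05:00.
01:17 Bryvik Standard Time + 5h = 06:17 UTC.
1 April 2017 is a Saturday, so the first Saturday is April 1 and the fourth is April 22.
1 November 2017 is a Wednesday, so the first Monday is November 6 and the fourth is November 27.
At the standard offset (UTC+09:15), 06:17 UTC + 9h15m = 15:32 Tarell Territory standard time.
The standard-time date in Tarell Territory, 9 March 2017, is outside the daylight-saving period (22 April – 27 November), so Tarell Territory is on standard time, UTC+09:15.
06:17 UTC + 9h15m = 15:32 Tarell Territory.

15:32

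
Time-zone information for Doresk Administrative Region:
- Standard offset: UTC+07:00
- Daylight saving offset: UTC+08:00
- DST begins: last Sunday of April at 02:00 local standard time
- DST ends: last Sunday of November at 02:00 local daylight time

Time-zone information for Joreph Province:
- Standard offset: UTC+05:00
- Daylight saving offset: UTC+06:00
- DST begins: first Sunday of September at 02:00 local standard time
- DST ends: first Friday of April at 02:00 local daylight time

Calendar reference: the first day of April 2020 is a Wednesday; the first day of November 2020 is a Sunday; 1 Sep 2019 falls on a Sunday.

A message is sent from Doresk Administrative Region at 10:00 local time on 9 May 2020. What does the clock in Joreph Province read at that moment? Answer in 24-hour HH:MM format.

1 April 2020 is a Wednesday, so Sundays fall on 5, 12, 19, 26; the last is April 26.
1 November 2020 is a Sunday, so Sundays fall on 1, 8, 15, 22, 29; the last is November 29.
Daylight saving runs 26 April – 29 November; 9 May 2020 is inside that window, so Doresk Administrative Region is at UTC+08:00.
10:00 Doresk Administrative Region − 8h = 02:00 UTC.
1 September 2019 is a Sunday, so the first Sunday is September 1.
1 April 2020 is a Wednesday, so the first Friday is April 3.
At the standard offset (UTC+05:00), 02:00 UTC + 5h = 07:00 Joreph Province standard time.
The standard-time date in Joreph Province, 9 May 2020, is outside the daylight-saving period (1 September 2019 – 3 April 2020), so Joreph Province is on standard time, UTC+05:00.
02:00 UTC + 5h = 07:00 Joreph Province.

07:00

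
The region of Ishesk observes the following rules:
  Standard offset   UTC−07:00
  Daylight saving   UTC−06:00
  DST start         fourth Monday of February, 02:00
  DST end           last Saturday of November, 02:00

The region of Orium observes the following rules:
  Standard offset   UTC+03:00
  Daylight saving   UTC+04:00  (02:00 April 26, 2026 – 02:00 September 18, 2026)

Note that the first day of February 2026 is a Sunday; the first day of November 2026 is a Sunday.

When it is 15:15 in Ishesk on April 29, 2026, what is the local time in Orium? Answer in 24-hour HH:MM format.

01:15

1 February 2026 is a Sunday, so the first Monday is February 2 and the fourth is February 23.
1 November 2026 is a Sunday, so Saturdays fall on 7, 14, 21, 28; the last is November 28.
April 29, 2026 falls between 23 February and 28 November, so daylight saving is in effect and Ishesk is at UTC−06:00.
15:15 Ishesk + 6h = 21:15 UTC.
At the standard offset (UTC+03:00), 21:15 UTC + 3h = 00:15 Orium standard time (rolling into the next day, 30 April 2026).
Daylight saving runs 26 April – 18 September; the standard-time date in Orium, April 30, 2026, is inside that window, so Orium is at UTC+04:00.
21:15 UTC + 4h = 01:15 Orium (rolling into the next day, 30 April 2026).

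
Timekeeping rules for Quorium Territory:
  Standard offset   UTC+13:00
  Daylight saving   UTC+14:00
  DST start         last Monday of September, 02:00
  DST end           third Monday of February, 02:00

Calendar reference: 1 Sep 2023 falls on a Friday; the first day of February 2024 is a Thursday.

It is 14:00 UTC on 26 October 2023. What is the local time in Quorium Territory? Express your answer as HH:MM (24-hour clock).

04:00

1 September 2023 is a Friday, so Mondays fall on 4, 11, 18, 25; the last is September 25.
1 February 2024 is a Thursday, so the first Monday is February 5 and the third is February 19.
At the standard offset (UTC+13:00), 14:00 UTC + 13h = 03:00 Quorium Territory standard time (rolling into the next day, 27 October 2023).
The standard-time date in Quorium Territory, 27 October 2023, lies within the daylight-saving period (25 September 2023 – 19 February 2024), so Quorium Territory is on daylight time, UTC+14:00.
14:00 UTC + 14h = 04:00 local (rolling into the next day, 27 October 2023).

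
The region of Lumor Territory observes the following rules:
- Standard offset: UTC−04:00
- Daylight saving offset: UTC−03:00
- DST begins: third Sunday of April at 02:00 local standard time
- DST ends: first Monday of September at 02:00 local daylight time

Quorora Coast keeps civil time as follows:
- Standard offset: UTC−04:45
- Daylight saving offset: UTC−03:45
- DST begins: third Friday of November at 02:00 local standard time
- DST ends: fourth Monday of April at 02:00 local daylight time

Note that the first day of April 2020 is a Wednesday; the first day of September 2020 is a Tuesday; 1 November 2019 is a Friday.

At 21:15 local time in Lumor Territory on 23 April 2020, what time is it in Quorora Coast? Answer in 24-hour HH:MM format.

20:30

1 April 2020 is a Wednesday, so the first Sunday is April 5 and the third is April 19.
1 September 2020 is a Tuesday, so the first Monday is September 7.
Daylight saving runs 19 April – 7 September; 23 April 2020 is inside that window, so Lumor Territory is at UTC−03:00.
21:15 Lumor Territory + 3h = 00:15 UTC (rolling into the next day, 24 April 2020).
1 November 2019 is a Friday, so the first Friday is November 1 and the third is November 15.
1 April 2020 is a Wednesday, so the first Monday is April 6 and the fourth is April 27.
At the standard offset (UTC−04:45), 00:15 UTC − 4h45m = 19:30 Quorora Coast standard time (rolling into the previous day, 23 April 2020).
The standard-time date in Quorora Coast, 23 April 2020, lies within the daylight-saving period (15 November 2019 – 27 April 2020), so Quorora Coast is on daylight time, UTC−03:45.
00:15 UTC − 3h45m = 20:30 Quorora Coast (rolling into the previous day, 23 April 2020).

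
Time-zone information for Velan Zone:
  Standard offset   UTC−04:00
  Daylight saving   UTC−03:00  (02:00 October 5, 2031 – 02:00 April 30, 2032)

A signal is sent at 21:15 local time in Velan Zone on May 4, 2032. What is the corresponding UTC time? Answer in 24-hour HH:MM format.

May 4, 2032 is outside the daylight-saving period (5 October 2031 – 30 April 2032), so Velan Zone is on standard time, UTC−04:00.
21:15 local + 4h = 01:15 UTC (rolling into the next day, 5 May 2032).

01:15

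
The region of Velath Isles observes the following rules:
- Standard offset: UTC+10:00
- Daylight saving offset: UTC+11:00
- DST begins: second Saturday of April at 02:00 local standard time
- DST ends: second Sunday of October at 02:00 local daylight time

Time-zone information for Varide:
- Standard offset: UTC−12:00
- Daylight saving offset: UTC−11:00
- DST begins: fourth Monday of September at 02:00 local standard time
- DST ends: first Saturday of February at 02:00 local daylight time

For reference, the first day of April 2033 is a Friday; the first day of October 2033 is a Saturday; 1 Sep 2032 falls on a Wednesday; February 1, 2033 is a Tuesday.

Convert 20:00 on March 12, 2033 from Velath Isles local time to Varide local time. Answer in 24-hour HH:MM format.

22:00

1 April 2033 is a Friday, so the first Saturday is April 2 and the second is April 9.
1 October 2033 is a Saturday, so the first Sunday is October 2 and the second is October 9.
Daylight saving runs 9 April – 9 October; March 12, 2033 is outside that window, so Velath Isles is on standard time at UTC+10:00.
20:00 Velath Isles − 10h = 10:00 UTC.
1 September 2032 is a Wednesday, so the first Monday is September 6 and the fourth is September 27.
1 February 2033 is a Tuesday, so the first Saturday is February 5.
At the standard offset (UTC−12:00), 10:00 UTC − 12h = 22:00 Varide standard time (rolling into the previous day, 11 March 2033).
The standard-time date in Varide, March 11, 2033, does not fall between 27 September 2032 and 5 February 2033, so daylight saving is not in effect and Varide is at UTC−12:00.
10:00 UTC − 12h = 22:00 Varide (rolling into the previous day, 11 March 2033).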